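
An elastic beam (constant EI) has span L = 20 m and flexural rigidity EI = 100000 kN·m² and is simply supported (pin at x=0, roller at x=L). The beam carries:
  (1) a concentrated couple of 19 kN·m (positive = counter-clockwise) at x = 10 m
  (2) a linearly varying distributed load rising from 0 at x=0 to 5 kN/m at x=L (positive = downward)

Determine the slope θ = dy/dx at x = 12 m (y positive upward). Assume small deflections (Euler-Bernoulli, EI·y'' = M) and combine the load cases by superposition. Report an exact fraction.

Load 1 — applied couple M₀=19 kN·m at a=10 m (b=L-a=10):
  θ_1 = (M₀x²/(2L)-M₀(x-a)+C₁)/EI  [x>a] with C₁=M₀(3b²-L²)/(6L)=-95/6 = (19·12²/(2·20)-19·(12-10)+(-95/6))/100000 = 437/3000000 rad
Load 2 — triangular load w₀=5 kN/m (0→w₀ over full span):
  θ_2 = -w₀(7L⁴-30L²x²+15x⁴)/(360LEI) = -5·(7·20⁴-30·20²·12²+15·12⁴)/(360·20·100000) = 58/28125 rad
Superposition: θ = Σ θ_i = 19871/9000000 rad ≈ 0.002208 rad

θ(12) = 19871/9000000 rad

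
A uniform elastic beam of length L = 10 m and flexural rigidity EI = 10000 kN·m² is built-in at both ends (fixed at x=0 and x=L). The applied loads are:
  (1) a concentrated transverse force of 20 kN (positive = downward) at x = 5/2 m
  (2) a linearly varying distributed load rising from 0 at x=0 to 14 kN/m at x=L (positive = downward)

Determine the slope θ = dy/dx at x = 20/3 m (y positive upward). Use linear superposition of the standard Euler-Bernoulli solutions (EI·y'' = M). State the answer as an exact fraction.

θ(20/3) = 527/97200 rad

Load 1 — point force P=20 kN at a=5/2 m (b=L-a=15/2):
  θ_1 = Pa²(L-x)(2bL-(3b+a)(L-x))/(2L³EI)  [x>a] = 20·(5/2)²·(10-(20/3))·(2·(15/2)·10-(3·(15/2)+(5/2))·(10-(20/3)))/(2·10³·10000) = 1/720 rad
Load 2 — triangular load w₀=14 kN/m (0→w₀ over full span):
  θ_2 = -w₀(2x(L-x)(L-2x)(x+2L)+x²(L-x)²)/(120LEI) = -14·(2·(20/3)·(10-(20/3))·(10-2·(20/3))·((20/3)+2·10)+(20/3)²·(10-(20/3))²)/(120·10·10000) = 49/12150 rad
Superposition: θ = Σ θ_i = 527/97200 rad ≈ 0.005422 rad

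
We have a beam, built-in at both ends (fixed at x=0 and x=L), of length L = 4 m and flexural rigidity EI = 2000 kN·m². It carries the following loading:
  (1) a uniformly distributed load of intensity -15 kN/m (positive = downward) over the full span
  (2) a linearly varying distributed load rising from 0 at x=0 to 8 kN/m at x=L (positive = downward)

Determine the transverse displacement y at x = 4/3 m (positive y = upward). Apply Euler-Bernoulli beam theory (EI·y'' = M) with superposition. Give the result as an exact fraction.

y(4/3) = 1352/455625 m

Load 1 — uniform load w=-15 kN/m over full span:
  y_1 = -wx²(L-x)²/(24EI) = -(-15)·(4/3)²·(4-(4/3))²/(24·2000) = 8/2025 m
Load 2 — triangular load w₀=8 kN/m (0→w₀ over full span):
  y_2 = -w₀x²(L-x)²(x+2L)/(120LEI) = -8·(4/3)²·(4-(4/3))²·((4/3)+2·4)/(120·4·2000) = -448/455625 m
Superposition: y = Σ y_i = 1352/455625 m ≈ 0.002967 m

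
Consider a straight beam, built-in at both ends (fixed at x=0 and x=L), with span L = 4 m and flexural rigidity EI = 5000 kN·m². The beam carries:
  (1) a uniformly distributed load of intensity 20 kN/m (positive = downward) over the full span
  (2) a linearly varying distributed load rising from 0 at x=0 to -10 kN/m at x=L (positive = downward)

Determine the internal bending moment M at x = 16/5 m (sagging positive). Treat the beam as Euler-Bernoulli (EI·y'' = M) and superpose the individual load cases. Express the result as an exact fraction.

Load 1 — uniform load w=20 kN/m over full span:
  M_1 = wLx/2 - wL²/12 - wx²/2 = 20·4·(16/5)/2 - 20·4²/12 - 20·(16/5)²/2 = -16/15 kN·m
Load 2 — triangular load w₀=-10 kN/m (0→w₀ over full span):
  M_2 = 3w₀Lx/20 - w₀L²/30 - w₀x³/(6L) = 3·(-10)·4·(16/5)/20 - (-10)·4²/30 - (-10)·(16/5)³/(6·4) = -16/75 kN·m
Superposition: M = Σ M_i = -32/25 kN·m ≈ -1.280000 kN·m

M(16/5) = -32/25 kN·m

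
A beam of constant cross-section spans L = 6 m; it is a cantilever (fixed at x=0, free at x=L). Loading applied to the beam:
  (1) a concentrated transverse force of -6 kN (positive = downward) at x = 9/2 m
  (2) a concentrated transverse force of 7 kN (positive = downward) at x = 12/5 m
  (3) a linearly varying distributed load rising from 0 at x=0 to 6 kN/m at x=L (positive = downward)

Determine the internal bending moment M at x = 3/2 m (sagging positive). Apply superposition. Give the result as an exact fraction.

Load 1 — point force P=-6 kN at a=9/2 m (b=L-a=3/2):
  M_1 = -P(a-x)  [x≤a] = -(-6)·((9/2)-(3/2)) = 18 kN·m
Load 2 — point force P=7 kN at a=12/5 m (b=L-a=18/5):
  M_2 = -P(a-x)  [x≤a] = -7·((12/5)-(3/2)) = -63/10 kN·m
Load 3 — triangular load w₀=6 kN/m (0→w₀ over full span):
  M_3 = w₀Lx/2 - w₀L²/3 - w₀x³/(6L) = 6·6·(3/2)/2 - 6·6²/3 - 6·(3/2)³/(6·6) = -729/16 kN·m
Superposition: M = Σ M_i = -2709/80 kN·m ≈ -33.862500 kN·m

M(3/2) = -2709/80 kN·m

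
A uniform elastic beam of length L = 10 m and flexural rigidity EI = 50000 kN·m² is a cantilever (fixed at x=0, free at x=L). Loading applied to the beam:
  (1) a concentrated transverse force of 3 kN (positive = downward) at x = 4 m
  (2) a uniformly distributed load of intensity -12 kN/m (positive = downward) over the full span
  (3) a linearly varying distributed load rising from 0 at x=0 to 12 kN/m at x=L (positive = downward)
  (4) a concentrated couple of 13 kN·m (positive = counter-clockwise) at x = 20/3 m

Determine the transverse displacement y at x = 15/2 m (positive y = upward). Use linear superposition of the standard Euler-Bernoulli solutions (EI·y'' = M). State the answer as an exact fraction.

y(15/2) = 3414629/57600000 m

Load 1 — point force P=3 kN at a=4 m (b=L-a=6):
  y_1 = -Pa²(3x-a)/(6EI)  [x>a] = -3·4²·(3·(15/2)-4)/(6·50000) = -37/12500 m
Load 2 — uniform load w=-12 kN/m over full span:
  y_2 = -wx²(x²-4Lx+6L²)/(24EI) = -(-12)·(15/2)²·((15/2)²-4·10·(15/2)+6·10²)/(24·50000) = 513/2560 m
Load 3 — triangular load w₀=12 kN/m (0→w₀ over full span):
  y_3 = (w₀Lx³/12-w₀L²x²/6-w₀x⁵/(120L))/EI = (12·10·(15/2)³/12-12·10²·(15/2)²/6-12·(15/2)⁵/(120·10))/50000 = -7443/51200 m
Load 4 — applied couple M₀=13 kN·m at a=20/3 m (b=L-a=10/3):
  y_4 = M₀a(2x-a)/(2EI)  [x>a] = 13·(20/3)·(2·(15/2)-(20/3))/(2·50000) = 13/1800 m
Superposition: y = Σ y_i = 3414629/57600000 m ≈ 0.059282 m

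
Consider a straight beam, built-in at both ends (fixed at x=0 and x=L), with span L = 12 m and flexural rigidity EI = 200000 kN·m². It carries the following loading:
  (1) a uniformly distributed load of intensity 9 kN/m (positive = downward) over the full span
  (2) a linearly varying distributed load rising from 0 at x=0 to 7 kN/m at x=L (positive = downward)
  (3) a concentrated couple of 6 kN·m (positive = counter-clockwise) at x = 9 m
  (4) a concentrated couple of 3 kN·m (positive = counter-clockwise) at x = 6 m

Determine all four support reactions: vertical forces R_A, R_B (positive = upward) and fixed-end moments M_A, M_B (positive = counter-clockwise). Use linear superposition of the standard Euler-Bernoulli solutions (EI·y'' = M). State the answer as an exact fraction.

R_A = 5403/80 kN, M_A = 5769/40 kN·m, R_B = 6597/80 kN, M_B = -6351/40 kN·m

Load 1 — uniform load w=9 kN/m over full span:
  R_A = wL/2 = 9·12/2 = 54 kN
  M_A = wL²/12 = 9·12²/12 = 108 kN·m
  R_B = wL/2 = 9·12/2 = 54 kN
  M_B = -wL²/12 = -9·12²/12 = -108 kN·m
Load 2 — triangular load w₀=7 kN/m (0→w₀ over full span):
  R_A = 3w₀L/20 = 3·7·12/20 = 63/5 kN
  M_A = w₀L²/30 = 7·12²/30 = 168/5 kN·m
  R_B = 7w₀L/20 = 7·7·12/20 = 147/5 kN
  M_B = -w₀L²/20 = -7·12²/20 = -252/5 kN·m
Load 3 — applied couple M₀=6 kN·m at a=9 m (b=L-a=3):
  R_A = 6M₀ab/L³ = 6·6·9·3/12³ = 9/16 kN
  M_A = M₀b(2a-b)/L² = 6·3·(2·9-3)/12² = 15/8 kN·m
  R_B = -6M₀ab/L³ = -6·6·9·3/12³ = -9/16 kN
  M_B = M₀a(2b-a)/L² = 6·9·(2·3-9)/12² = -9/8 kN·m
Load 4 — applied couple M₀=3 kN·m at a=6 m (b=L-a=6):
  R_A = 6M₀ab/L³ = 6·3·6·6/12³ = 3/8 kN
  M_A = M₀b(2a-b)/L² = 3·6·(2·6-6)/12² = 3/4 kN·m
  R_B = -6M₀ab/L³ = -6·3·6·6/12³ = -3/8 kN
  M_B = M₀a(2b-a)/L² = 3·6·(2·6-6)/12² = 3/4 kN·m
Superposition: R_A = 5403/80 kN, M_A = 5769/40 kN·m, R_B = 6597/80 kN, M_B = -6351/40 kN·m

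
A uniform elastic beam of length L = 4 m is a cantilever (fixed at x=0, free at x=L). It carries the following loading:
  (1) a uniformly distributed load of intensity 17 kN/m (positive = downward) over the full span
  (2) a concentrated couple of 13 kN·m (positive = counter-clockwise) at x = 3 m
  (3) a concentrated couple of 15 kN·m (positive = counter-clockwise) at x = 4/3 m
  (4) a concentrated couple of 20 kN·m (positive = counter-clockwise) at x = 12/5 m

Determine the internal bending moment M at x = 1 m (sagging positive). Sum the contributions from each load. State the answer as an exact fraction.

Load 1 — uniform load w=17 kN/m over full span:
  M_1 = -w(L-x)²/2 = -17·(4-1)²/2 = -153/2 kN·m
Load 2 — applied couple M₀=13 kN·m at a=3 m (b=L-a=1):
  M_2 = M₀  [x≤a] = 13 = 13 kN·m
Load 3 — applied couple M₀=15 kN·m at a=4/3 m (b=L-a=8/3):
  M_3 = M₀  [x≤a] = 15 = 15 kN·m
Load 4 — applied couple M₀=20 kN·m at a=12/5 m (b=L-a=8/5):
  M_4 = M₀  [x≤a] = 20 = 20 kN·m
Superposition: M = Σ M_i = -57/2 kN·m ≈ -28.500000 kN·m

M(1) = -57/2 kN·m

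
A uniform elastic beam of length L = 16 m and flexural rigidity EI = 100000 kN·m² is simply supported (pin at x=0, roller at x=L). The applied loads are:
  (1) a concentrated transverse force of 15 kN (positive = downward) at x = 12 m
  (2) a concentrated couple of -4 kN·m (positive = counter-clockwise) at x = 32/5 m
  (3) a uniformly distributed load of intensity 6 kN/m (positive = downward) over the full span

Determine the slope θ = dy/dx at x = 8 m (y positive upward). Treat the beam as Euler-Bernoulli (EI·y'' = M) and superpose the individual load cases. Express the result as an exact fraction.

Load 1 — point force P=15 kN at a=12 m (b=L-a=4):
  θ_1 = -Pb(L²-b²-3x²)/(6LEI)  [x≤a] = -15·4·(16²-4²-3·8²)/(6·16·100000) = -3/10000 rad
Load 2 — applied couple M₀=-4 kN·m at a=32/5 m (b=L-a=48/5):
  θ_2 = (M₀x²/(2L)-M₀(x-a)+C₁)/EI  [x>a] with C₁=M₀(3b²-L²)/(6L)=-64/75 = ((-4)·8²/(2·16)-(-4)·(8-(32/5))+(-64/75))/100000 = -23/937500 rad
Load 3 — uniform load w=6 kN/m over full span:
  θ_3 = -w(L³-6Lx²+4x³)/(24EI) = -6·(16³-6·16·8²+4·8³)/(24·100000) = 0 rad
Superposition: θ = Σ θ_i = -1217/3750000 rad ≈ -0.000325 rad

θ(8) = -1217/3750000 rad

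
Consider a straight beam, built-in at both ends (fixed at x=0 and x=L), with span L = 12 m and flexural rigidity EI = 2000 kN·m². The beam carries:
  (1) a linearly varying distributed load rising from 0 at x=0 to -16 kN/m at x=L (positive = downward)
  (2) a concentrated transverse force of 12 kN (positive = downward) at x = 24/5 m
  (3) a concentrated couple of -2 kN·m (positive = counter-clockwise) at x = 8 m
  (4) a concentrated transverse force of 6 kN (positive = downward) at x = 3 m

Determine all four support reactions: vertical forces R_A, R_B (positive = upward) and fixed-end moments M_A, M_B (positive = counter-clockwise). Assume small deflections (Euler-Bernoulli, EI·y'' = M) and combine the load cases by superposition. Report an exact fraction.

R_A = -291307/18000 kN, M_A = -139817/3000 kN·m, R_B = -1112693/18000 kN, M_B = 98001/1000 kN·m

Load 1 — triangular load w₀=-16 kN/m (0→w₀ over full span):
  R_A = 3w₀L/20 = 3·(-16)·12/20 = -144/5 kN
  M_A = w₀L²/30 = (-16)·12²/30 = -384/5 kN·m
  R_B = 7w₀L/20 = 7·(-16)·12/20 = -336/5 kN
  M_B = -w₀L²/20 = -(-16)·12²/20 = 576/5 kN·m
Load 2 — point force P=12 kN at a=24/5 m (b=L-a=36/5):
  R_A = Pb²(3a+b)/L³ = 12·(36/5)²·(3·(24/5)+(36/5))/12³ = 972/125 kN
  M_A = Pab²/L² = 12·(24/5)·(36/5)²/12² = 2592/125 kN·m
  R_B = Pa²(a+3b)/L³ = 12·(24/5)²·((24/5)+3·(36/5))/12³ = 528/125 kN
  M_B = -Pa²b/L² = -12·(24/5)²·(36/5)/12² = -1728/125 kN·m
Load 3 — applied couple M₀=-2 kN·m at a=8 m (b=L-a=4):
  R_A = 6M₀ab/L³ = 6·(-2)·8·4/12³ = -2/9 kN
  M_A = M₀b(2a-b)/L² = (-2)·4·(2·8-4)/12² = -2/3 kN·m
  R_B = -6M₀ab/L³ = -6·(-2)·8·4/12³ = 2/9 kN
  M_B = M₀a(2b-a)/L² = (-2)·8·(2·4-8)/12² = 0 kN·m
Load 4 — point force P=6 kN at a=3 m (b=L-a=9):
  R_A = Pb²(3a+b)/L³ = 6·9²·(3·3+9)/12³ = 81/16 kN
  M_A = Pab²/L² = 6·3·9²/12² = 81/8 kN·m
  R_B = Pa²(a+3b)/L³ = 6·3²·(3+3·9)/12³ = 15/16 kN
  M_B = -Pa²b/L² = -6·3²·9/12² = -27/8 kN·m
Superposition: R_A = -291307/18000 kN, M_A = -139817/3000 kN·m, R_B = -1112693/18000 kN, M_B = 98001/1000 kN·m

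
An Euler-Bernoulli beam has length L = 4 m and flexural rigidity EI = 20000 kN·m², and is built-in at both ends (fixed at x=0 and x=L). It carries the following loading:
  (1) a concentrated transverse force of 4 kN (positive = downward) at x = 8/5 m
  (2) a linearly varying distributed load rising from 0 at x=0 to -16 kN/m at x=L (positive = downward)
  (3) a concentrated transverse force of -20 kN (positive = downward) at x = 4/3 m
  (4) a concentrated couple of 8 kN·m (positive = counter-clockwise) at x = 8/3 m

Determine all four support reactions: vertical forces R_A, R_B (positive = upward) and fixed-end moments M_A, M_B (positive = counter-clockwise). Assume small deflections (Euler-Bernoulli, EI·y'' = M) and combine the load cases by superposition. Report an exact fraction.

R_A = -64652/3375 kN, M_A = -52024/3375 kN·m, R_B = -97348/3375 kN, M_B = 58016/3375 kN·m

Load 1 — point force P=4 kN at a=8/5 m (b=L-a=12/5):
  R_A = Pb²(3a+b)/L³ = 4·(12/5)²·(3·(8/5)+(12/5))/4³ = 324/125 kN
  M_A = Pab²/L² = 4·(8/5)·(12/5)²/4² = 288/125 kN·m
  R_B = Pa²(a+3b)/L³ = 4·(8/5)²·((8/5)+3·(12/5))/4³ = 176/125 kN
  M_B = -Pa²b/L² = -4·(8/5)²·(12/5)/4² = -192/125 kN·m
Load 2 — triangular load w₀=-16 kN/m (0→w₀ over full span):
  R_A = 3w₀L/20 = 3·(-16)·4/20 = -48/5 kN
  M_A = w₀L²/30 = (-16)·4²/30 = -128/15 kN·m
  R_B = 7w₀L/20 = 7·(-16)·4/20 = -112/5 kN
  M_B = -w₀L²/20 = -(-16)·4²/20 = 64/5 kN·m
Load 3 — point force P=-20 kN at a=4/3 m (b=L-a=8/3):
  R_A = Pb²(3a+b)/L³ = (-20)·(8/3)²·(3·(4/3)+(8/3))/4³ = -400/27 kN
  M_A = Pab²/L² = (-20)·(4/3)·(8/3)²/4² = -320/27 kN·m
  R_B = Pa²(a+3b)/L³ = (-20)·(4/3)²·((4/3)+3·(8/3))/4³ = -140/27 kN
  M_B = -Pa²b/L² = -(-20)·(4/3)²·(8/3)/4² = 160/27 kN·m
Load 4 — applied couple M₀=8 kN·m at a=8/3 m (b=L-a=4/3):
  R_A = 6M₀ab/L³ = 6·8·(8/3)·(4/3)/4³ = 8/3 kN
  M_A = M₀b(2a-b)/L² = 8·(4/3)·(2·(8/3)-(4/3))/4² = 8/3 kN·m
  R_B = -6M₀ab/L³ = -6·8·(8/3)·(4/3)/4³ = -8/3 kN
  M_B = M₀a(2b-a)/L² = 8·(8/3)·(2·(4/3)-(8/3))/4² = 0 kN·m
Superposition: R_A = -64652/3375 kN, M_A = -52024/3375 kN·m, R_B = -97348/3375 kN, M_B = 58016/3375 kN·m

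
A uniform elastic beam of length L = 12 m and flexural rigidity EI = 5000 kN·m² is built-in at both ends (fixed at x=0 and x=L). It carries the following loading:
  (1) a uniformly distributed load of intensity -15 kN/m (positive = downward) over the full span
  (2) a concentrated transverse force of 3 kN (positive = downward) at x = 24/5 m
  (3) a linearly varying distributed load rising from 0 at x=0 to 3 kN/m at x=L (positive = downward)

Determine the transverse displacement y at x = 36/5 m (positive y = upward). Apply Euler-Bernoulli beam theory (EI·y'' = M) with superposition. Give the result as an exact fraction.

y(36/5) = 1266624/9765625 m

Load 1 — uniform load w=-15 kN/m over full span:
  y_1 = -wx²(L-x)²/(24EI) = -(-15)·(36/5)²·(12-(36/5))²/(24·5000) = 11664/78125 m
Load 2 — point force P=3 kN at a=24/5 m (b=L-a=36/5):
  y_2 = -Pa²(L-x)²(3bL-(3b+a)(L-x))/(6L³EI)  [x>a] = -3·(24/5)²·(12-(36/5))²·(3·(36/5)·12-(3·(36/5)+(24/5))·(12-(36/5)))/(6·12³·5000) = -39744/9765625 m
Load 3 — triangular load w₀=3 kN/m (0→w₀ over full span):
  y_3 = -w₀x²(L-x)²(x+2L)/(120LEI) = -3·(36/5)²·(12-(36/5))²·((36/5)+2·12)/(120·12·5000) = -151632/9765625 m
Superposition: y = Σ y_i = 1266624/9765625 m ≈ 0.129702 m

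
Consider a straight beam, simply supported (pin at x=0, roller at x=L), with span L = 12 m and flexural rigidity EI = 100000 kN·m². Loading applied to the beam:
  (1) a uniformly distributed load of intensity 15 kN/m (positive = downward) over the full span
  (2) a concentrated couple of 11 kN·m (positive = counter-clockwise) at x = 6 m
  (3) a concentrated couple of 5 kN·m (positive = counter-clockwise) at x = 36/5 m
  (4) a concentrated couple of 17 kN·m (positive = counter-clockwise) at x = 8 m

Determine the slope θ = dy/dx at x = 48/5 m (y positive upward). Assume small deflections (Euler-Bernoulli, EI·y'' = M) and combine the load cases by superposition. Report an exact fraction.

Load 1 — uniform load w=15 kN/m over full span:
  θ_1 = -w(L³-6Lx²+4x³)/(24EI) = -15·(12³-6·12·(48/5)²+4·(48/5)³)/(24·100000) = 2673/312500 rad
Load 2 — applied couple M₀=11 kN·m at a=6 m (b=L-a=6):
  θ_2 = (M₀x²/(2L)-M₀(x-a)+C₁)/EI  [x>a] with C₁=M₀(3b²-L²)/(6L)=-11/2 = (11·(48/5)²/(2·12)-11·((48/5)-6)+(-11/2))/100000 = -143/5000000 rad
Load 3 — applied couple M₀=5 kN·m at a=36/5 m (b=L-a=24/5):
  θ_3 = (M₀x²/(2L)-M₀(x-a)+C₁)/EI  [x>a] with C₁=M₀(3b²-L²)/(6L)=-26/5 = (5·(48/5)²/(2·12)-5·((48/5)-(36/5))+(-26/5))/100000 = 1/50000 rad
Load 4 — applied couple M₀=17 kN·m at a=8 m (b=L-a=4):
  θ_4 = (M₀x²/(2L)-M₀(x-a)+C₁)/EI  [x>a] with C₁=M₀(3b²-L²)/(6L)=-68/3 = (17·(48/5)²/(2·12)-17·((48/5)-8)+(-68/3))/100000 = 289/1875000 rad
Superposition: θ = Σ θ_i = 130487/15000000 rad ≈ 0.008699 rad

θ(48/5) = 130487/15000000 rad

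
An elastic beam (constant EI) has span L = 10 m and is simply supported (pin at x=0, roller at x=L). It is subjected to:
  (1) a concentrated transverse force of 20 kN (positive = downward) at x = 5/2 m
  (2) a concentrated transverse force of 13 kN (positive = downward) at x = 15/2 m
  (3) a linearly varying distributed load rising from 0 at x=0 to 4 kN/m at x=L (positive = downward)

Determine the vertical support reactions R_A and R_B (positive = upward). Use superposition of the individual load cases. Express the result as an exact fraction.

R_A = 299/12 kN, R_B = 337/12 kN

Load 1 — point force P=20 kN at a=5/2 m (b=L-a=15/2):
  R_A = Pb/L = 20·(15/2)/10 = 15 kN
  R_B = Pa/L = 20·(5/2)/10 = 5 kN
Load 2 — point force P=13 kN at a=15/2 m (b=L-a=5/2):
  R_A = Pb/L = 13·(5/2)/10 = 13/4 kN
  R_B = Pa/L = 13·(15/2)/10 = 39/4 kN
Load 3 — triangular load w₀=4 kN/m (0→w₀ over full span):
  R_A = w₀L/6 = 4·10/6 = 20/3 kN
  R_B = w₀L/3 = 4·10/3 = 40/3 kN
Superposition: R_A = 299/12 kN, R_B = 337/12 kN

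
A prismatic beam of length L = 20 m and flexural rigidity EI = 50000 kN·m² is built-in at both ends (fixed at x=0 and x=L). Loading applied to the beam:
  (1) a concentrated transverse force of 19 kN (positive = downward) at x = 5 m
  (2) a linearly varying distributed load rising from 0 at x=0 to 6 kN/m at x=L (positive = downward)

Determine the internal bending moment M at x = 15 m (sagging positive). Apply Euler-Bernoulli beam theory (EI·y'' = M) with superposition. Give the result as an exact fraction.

M(15) = 585/32 kN·m

Load 1 — point force P=19 kN at a=5 m (b=L-a=15):
  M_1 = Pa²(a+3b)(L-x)/L³ - Pa²b/L²  [x>a] = 19·5²·(5+3·15)·(20-15)/20³ - 19·5²·15/20² = -95/32 kN·m
Load 2 — triangular load w₀=6 kN/m (0→w₀ over full span):
  M_2 = 3w₀Lx/20 - w₀L²/30 - w₀x³/(6L) = 3·6·20·15/20 - 6·20²/30 - 6·15³/(6·20) = 85/4 kN·m
Superposition: M = Σ M_i = 585/32 kN·m ≈ 18.281250 kN·m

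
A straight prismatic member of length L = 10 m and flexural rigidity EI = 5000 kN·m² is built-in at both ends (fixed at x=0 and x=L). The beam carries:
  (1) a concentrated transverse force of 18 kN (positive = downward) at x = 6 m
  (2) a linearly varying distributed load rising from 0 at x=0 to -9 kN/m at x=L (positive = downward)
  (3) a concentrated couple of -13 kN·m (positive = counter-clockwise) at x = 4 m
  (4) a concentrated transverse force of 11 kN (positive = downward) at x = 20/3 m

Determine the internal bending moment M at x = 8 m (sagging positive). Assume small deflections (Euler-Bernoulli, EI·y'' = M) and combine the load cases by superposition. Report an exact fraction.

Load 1 — point force P=18 kN at a=6 m (b=L-a=4):
  M_1 = Pa²(a+3b)(L-x)/L³ - Pa²b/L²  [x>a] = 18·6²·(6+3·4)·(10-8)/10³ - 18·6²·4/10² = -324/125 kN·m
Load 2 — triangular load w₀=-9 kN/m (0→w₀ over full span):
  M_2 = 3w₀Lx/20 - w₀L²/30 - w₀x³/(6L) = 3·(-9)·10·8/20 - (-9)·10²/30 - (-9)·8³/(6·10) = -6/5 kN·m
Load 3 — applied couple M₀=-13 kN·m at a=4 m (b=L-a=6):
  M_3 = R_Ax - M_A - M₀  [x>a] with R_A=-234/125, M_A=-39/25 = (-234/125)·8 - (-39/25) - (-13) = -52/125 kN·m
Load 4 — point force P=11 kN at a=20/3 m (b=L-a=10/3):
  M_4 = Pa²(a+3b)(L-x)/L³ - Pa²b/L²  [x>a] = 11·(20/3)²·((20/3)+3·(10/3))·(10-8)/10³ - 11·(20/3)²·(10/3)/10² = 0 kN·m
Superposition: M = Σ M_i = -526/125 kN·m ≈ -4.208000 kN·m

M(8) = -526/125 kN·m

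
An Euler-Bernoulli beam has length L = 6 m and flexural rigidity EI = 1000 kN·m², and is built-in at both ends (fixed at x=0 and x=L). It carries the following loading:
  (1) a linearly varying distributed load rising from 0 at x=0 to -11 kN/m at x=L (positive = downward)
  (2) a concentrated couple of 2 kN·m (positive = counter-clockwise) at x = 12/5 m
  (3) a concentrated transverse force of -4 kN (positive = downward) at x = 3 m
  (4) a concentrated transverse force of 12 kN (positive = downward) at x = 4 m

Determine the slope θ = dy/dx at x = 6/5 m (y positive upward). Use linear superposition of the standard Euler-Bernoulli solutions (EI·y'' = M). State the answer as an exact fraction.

Load 1 — triangular load w₀=-11 kN/m (0→w₀ over full span):
  θ_1 = -w₀(2x(L-x)(L-2x)(x+2L)+x²(L-x)²)/(120LEI) = -(-11)·(2·(6/5)·(6-(6/5))·(6-2·(6/5))·((6/5)+2·6)+(6/5)²·(6-(6/5))²)/(120·6·1000) = 693/78125 rad
Load 2 — applied couple M₀=2 kN·m at a=12/5 m (b=L-a=18/5):
  θ_2 = (R_Ax²/2 - M_Ax)/EI  [x≤a] with R_A=12/25, M_A=6/25 = ((12/25)·(6/5)²/2 - (6/25)·(6/5))/1000 = 9/156250 rad
Load 3 — point force P=-4 kN at a=3 m (b=L-a=3):
  θ_3 = -Pb²x(2aL-(3a+b)x)/(2L³EI)  [x≤a] = -(-4)·3²·(6/5)·(2·3·6-(3·3+3)·(6/5))/(2·6³·1000) = 27/12500 rad
Load 4 — point force P=12 kN at a=4 m (b=L-a=2):
  θ_4 = -Pb²x(2aL-(3a+b)x)/(2L³EI)  [x≤a] = -12·2²·(6/5)·(2·4·6-(3·4+2)·(6/5))/(2·6³·1000) = -13/3125 rad
Superposition: θ = Σ θ_i = 433/62500 rad ≈ 0.006928 rad

θ(6/5) = 433/62500 rad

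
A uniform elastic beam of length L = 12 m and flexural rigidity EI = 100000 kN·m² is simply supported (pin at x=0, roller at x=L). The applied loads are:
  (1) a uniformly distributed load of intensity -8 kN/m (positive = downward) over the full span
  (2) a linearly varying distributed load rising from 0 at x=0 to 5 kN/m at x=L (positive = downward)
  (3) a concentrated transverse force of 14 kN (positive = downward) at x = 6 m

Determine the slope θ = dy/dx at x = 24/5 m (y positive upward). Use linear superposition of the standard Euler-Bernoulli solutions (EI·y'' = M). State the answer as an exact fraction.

θ(24/5) = 789/1250000 rad

Load 1 — uniform load w=-8 kN/m over full span:
  θ_1 = -w(L³-6Lx²+4x³)/(24EI) = -(-8)·(12³-6·12·(24/5)²+4·(24/5)³)/(24·100000) = 666/390625 rad
Load 2 — triangular load w₀=5 kN/m (0→w₀ over full span):
  θ_2 = -w₀(7L⁴-30L²x²+15x⁴)/(360LEI) = -5·(7·12⁴-30·12²·(24/5)²+15·(24/5)⁴)/(360·12·100000) = -969/1562500 rad
Load 3 — point force P=14 kN at a=6 m (b=L-a=6):
  θ_3 = -Pb(L²-b²-3x²)/(6LEI)  [x≤a] = -14·6·(12²-6²-3·(24/5)²)/(6·12·100000) = -567/1250000 rad
Superposition: θ = Σ θ_i = 789/1250000 rad ≈ 0.000631 rad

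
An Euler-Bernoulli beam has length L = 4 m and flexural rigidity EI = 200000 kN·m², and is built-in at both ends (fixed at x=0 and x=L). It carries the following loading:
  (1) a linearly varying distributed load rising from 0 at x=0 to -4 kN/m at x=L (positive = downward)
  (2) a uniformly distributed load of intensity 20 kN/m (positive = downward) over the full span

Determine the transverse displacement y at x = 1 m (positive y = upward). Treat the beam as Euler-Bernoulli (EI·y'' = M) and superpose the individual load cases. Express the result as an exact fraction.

y(1) = -273/8000000 m

Load 1 — triangular load w₀=-4 kN/m (0→w₀ over full span):
  y_1 = -w₀x²(L-x)²(x+2L)/(120LEI) = -(-4)·1²·(4-1)²·(1+2·4)/(120·4·200000) = 27/8000000 m
Load 2 — uniform load w=20 kN/m over full span:
  y_2 = -wx²(L-x)²/(24EI) = -20·1²·(4-1)²/(24·200000) = -3/80000 m
Superposition: y = Σ y_i = -273/8000000 m ≈ -0.000034 m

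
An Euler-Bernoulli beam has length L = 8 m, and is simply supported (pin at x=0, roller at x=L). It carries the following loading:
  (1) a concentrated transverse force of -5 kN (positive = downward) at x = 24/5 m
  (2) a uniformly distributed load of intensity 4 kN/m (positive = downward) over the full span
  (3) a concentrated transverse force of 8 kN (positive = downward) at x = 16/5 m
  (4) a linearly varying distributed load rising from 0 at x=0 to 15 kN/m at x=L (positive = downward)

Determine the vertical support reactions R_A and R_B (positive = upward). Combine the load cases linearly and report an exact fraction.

R_A = 194/5 kN, R_B = 281/5 kN

Load 1 — point force P=-5 kN at a=24/5 m (b=L-a=16/5):
  R_A = Pb/L = (-5)·(16/5)/8 = -2 kN
  R_B = Pa/L = (-5)·(24/5)/8 = -3 kN
Load 2 — uniform load w=4 kN/m over full span:
  R_A = wL/2 = 4·8/2 = 16 kN
  R_B = wL/2 = 4·8/2 = 16 kN
Load 3 — point force P=8 kN at a=16/5 m (b=L-a=24/5):
  R_A = Pb/L = 8·(24/5)/8 = 24/5 kN
  R_B = Pa/L = 8·(16/5)/8 = 16/5 kN
Load 4 — triangular load w₀=15 kN/m (0→w₀ over full span):
  R_A = w₀L/6 = 15·8/6 = 20 kN
  R_B = w₀L/3 = 15·8/3 = 40 kN
Superposition: R_A = 194/5 kN, R_B = 281/5 kN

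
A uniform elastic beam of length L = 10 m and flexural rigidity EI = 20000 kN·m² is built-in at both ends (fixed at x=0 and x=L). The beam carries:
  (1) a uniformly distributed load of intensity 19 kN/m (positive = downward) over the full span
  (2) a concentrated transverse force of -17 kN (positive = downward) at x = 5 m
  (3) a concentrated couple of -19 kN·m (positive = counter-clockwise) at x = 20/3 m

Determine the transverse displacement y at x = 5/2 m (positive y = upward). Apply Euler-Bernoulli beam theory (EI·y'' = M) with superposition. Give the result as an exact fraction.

y(5/2) = -10177/921600 m

Load 1 — uniform load w=19 kN/m over full span:
  y_1 = -wx²(L-x)²/(24EI) = -19·(5/2)²·(10-(5/2))²/(24·20000) = -57/4096 m
Load 2 — point force P=-17 kN at a=5 m (b=L-a=5):
  y_2 = -Pb²x²(3aL-(3a+b)x)/(6L³EI)  [x≤a] = -(-17)·5²·(5/2)²·(3·5·10-(3·5+5)·(5/2))/(6·10³·20000) = 17/7680 m
Load 3 — applied couple M₀=-19 kN·m at a=20/3 m (b=L-a=10/3):
  y_3 = (R_Ax³/6 - M_Ax²/2)/EI  [x≤a] with R_A=-38/15, M_A=-19/3 = ((-38/15)·(5/2)³/6 - (-19/3)·(5/2)²/2)/20000 = 19/28800 m
Superposition: y = Σ y_i = -10177/921600 m ≈ -0.011043 m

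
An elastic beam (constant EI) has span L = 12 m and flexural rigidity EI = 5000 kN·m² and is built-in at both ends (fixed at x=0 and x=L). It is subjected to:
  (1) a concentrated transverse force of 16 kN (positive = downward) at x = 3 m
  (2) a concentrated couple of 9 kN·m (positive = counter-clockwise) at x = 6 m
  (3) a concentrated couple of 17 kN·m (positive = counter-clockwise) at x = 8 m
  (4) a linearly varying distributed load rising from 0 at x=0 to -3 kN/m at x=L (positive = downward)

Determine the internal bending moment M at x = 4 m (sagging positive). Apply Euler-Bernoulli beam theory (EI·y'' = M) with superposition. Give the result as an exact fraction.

M(4) = 1909/180 kN·m

Load 1 — point force P=16 kN at a=3 m (b=L-a=9):
  M_1 = Pa²(a+3b)(L-x)/L³ - Pa²b/L²  [x>a] = 16·3²·(3+3·9)·(12-4)/12³ - 16·3²·9/12² = 11 kN·m
Load 2 — applied couple M₀=9 kN·m at a=6 m (b=L-a=6):
  M_2 = R_Ax - M_A  [x≤a] with R_A=9/8, M_A=9/4 = (9/8)·4 - (9/4) = 9/4 kN·m
Load 3 — applied couple M₀=17 kN·m at a=8 m (b=L-a=4):
  M_3 = R_Ax - M_A  [x≤a] with R_A=17/9, M_A=17/3 = (17/9)·4 - (17/3) = 17/9 kN·m
Load 4 — triangular load w₀=-3 kN/m (0→w₀ over full span):
  M_4 = 3w₀Lx/20 - w₀L²/30 - w₀x³/(6L) = 3·(-3)·12·4/20 - (-3)·12²/30 - (-3)·4³/(6·12) = -68/15 kN·m
Superposition: M = Σ M_i = 1909/180 kN·m ≈ 10.605556 kN·m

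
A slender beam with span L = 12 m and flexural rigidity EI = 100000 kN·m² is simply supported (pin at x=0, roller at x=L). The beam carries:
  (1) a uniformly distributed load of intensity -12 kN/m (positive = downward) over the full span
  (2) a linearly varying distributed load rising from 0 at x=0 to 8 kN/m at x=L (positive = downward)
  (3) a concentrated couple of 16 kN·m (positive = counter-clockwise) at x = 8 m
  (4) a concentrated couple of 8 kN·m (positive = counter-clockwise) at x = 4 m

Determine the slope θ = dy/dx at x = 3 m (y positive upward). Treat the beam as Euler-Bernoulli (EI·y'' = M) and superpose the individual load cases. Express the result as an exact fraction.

θ(3) = 7759/2000000 rad

Load 1 — uniform load w=-12 kN/m over full span:
  θ_1 = -w(L³-6Lx²+4x³)/(24EI) = -(-12)·(12³-6·12·3²+4·3³)/(24·100000) = 297/50000 rad
Load 2 — triangular load w₀=8 kN/m (0→w₀ over full span):
  θ_2 = -w₀(7L⁴-30L²x²+15x⁴)/(360LEI) = -8·(7·12⁴-30·12²·3²+15·3⁴)/(360·12·100000) = -3981/2000000 rad
Load 3 — applied couple M₀=16 kN·m at a=8 m (b=L-a=4):
  θ_3 = (M₀x²/(2L)+C₁)/EI  [x≤a] with C₁=M₀(3b²-L²)/(6L)=-64/3 = (16·3²/(2·12)+(-64/3))/100000 = -23/150000 rad
Load 4 — applied couple M₀=8 kN·m at a=4 m (b=L-a=8):
  θ_4 = (M₀x²/(2L)+C₁)/EI  [x≤a] with C₁=M₀(3b²-L²)/(6L)=16/3 = (8·3²/(2·12)+(16/3))/100000 = 1/12000 rad
Superposition: θ = Σ θ_i = 7759/2000000 rad ≈ 0.003880 rad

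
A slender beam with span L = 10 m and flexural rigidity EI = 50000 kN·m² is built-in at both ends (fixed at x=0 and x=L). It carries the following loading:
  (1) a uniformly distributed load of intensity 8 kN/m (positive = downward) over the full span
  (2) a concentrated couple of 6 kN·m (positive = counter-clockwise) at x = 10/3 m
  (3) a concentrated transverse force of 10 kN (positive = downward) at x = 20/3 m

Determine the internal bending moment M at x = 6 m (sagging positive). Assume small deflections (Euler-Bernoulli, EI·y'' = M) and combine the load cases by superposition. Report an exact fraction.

Load 1 — uniform load w=8 kN/m over full span:
  M_1 = wLx/2 - wL²/12 - wx²/2 = 8·10·6/2 - 8·10²/12 - 8·6²/2 = 88/3 kN·m
Load 2 — applied couple M₀=6 kN·m at a=10/3 m (b=L-a=20/3):
  M_2 = R_Ax - M_A - M₀  [x>a] with R_A=4/5, M_A=0 = (4/5)·6 - 0 - 6 = -6/5 kN·m
Load 3 — point force P=10 kN at a=20/3 m (b=L-a=10/3):
  M_3 = Pb²(3a+b)x/L³ - Pab²/L²  [x≤a] = 10·(10/3)²·(3·(20/3)+(10/3))·6/10³ - 10·(20/3)·(10/3)²/10² = 220/27 kN·m
Superposition: M = Σ M_i = 4898/135 kN·m ≈ 36.281481 kN·m

M(6) = 4898/135 kN·m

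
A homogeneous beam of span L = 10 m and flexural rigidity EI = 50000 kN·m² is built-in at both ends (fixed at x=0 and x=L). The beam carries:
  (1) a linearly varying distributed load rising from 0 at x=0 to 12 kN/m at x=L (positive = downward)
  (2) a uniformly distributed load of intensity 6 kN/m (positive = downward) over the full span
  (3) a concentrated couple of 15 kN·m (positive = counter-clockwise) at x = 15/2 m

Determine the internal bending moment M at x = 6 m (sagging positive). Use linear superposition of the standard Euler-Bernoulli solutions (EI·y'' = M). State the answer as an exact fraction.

Load 1 — triangular load w₀=12 kN/m (0→w₀ over full span):
  M_1 = 3w₀Lx/20 - w₀L²/30 - w₀x³/(6L) = 3·12·10·6/20 - 12·10²/30 - 12·6³/(6·10) = 124/5 kN·m
Load 2 — uniform load w=6 kN/m over full span:
  M_2 = wLx/2 - wL²/12 - wx²/2 = 6·10·6/2 - 6·10²/12 - 6·6²/2 = 22 kN·m
Load 3 — applied couple M₀=15 kN·m at a=15/2 m (b=L-a=5/2):
  M_3 = R_Ax - M_A  [x≤a] with R_A=27/16, M_A=75/16 = (27/16)·6 - (75/16) = 87/16 kN·m
Superposition: M = Σ M_i = 4179/80 kN·m ≈ 52.237500 kN·m

M(6) = 4179/80 kN·m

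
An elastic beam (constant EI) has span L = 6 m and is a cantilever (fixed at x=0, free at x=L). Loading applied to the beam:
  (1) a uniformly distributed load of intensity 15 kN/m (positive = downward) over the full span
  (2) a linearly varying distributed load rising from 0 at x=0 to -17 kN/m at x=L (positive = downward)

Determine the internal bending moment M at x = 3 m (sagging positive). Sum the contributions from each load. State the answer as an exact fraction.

M(3) = -15/4 kN·m

Load 1 — uniform load w=15 kN/m over full span:
  M_1 = -w(L-x)²/2 = -15·(6-3)²/2 = -135/2 kN·m
Load 2 — triangular load w₀=-17 kN/m (0→w₀ over full span):
  M_2 = w₀Lx/2 - w₀L²/3 - w₀x³/(6L) = (-17)·6·3/2 - (-17)·6²/3 - (-17)·3³/(6·6) = 255/4 kN·m
Superposition: M = Σ M_i = -15/4 kN·m ≈ -3.750000 kN·m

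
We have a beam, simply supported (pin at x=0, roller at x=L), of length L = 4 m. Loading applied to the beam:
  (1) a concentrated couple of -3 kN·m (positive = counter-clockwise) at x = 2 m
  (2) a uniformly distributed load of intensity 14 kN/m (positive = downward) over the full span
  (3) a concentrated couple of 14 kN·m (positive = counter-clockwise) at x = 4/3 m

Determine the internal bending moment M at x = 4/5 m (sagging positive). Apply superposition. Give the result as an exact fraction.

M(4/5) = 503/25 kN·m

Load 1 — applied couple M₀=-3 kN·m at a=2 m (b=L-a=2):
  M_1 = M₀x/L  [x≤a] = (-3)·(4/5)/4 = -3/5 kN·m
Load 2 — uniform load w=14 kN/m over full span:
  M_2 = wx(L-x)/2 = 14·(4/5)·(4-(4/5))/2 = 448/25 kN·m
Load 3 — applied couple M₀=14 kN·m at a=4/3 m (b=L-a=8/3):
  M_3 = M₀x/L  [x≤a] = 14·(4/5)/4 = 14/5 kN·m
Superposition: M = Σ M_i = 503/25 kN·m ≈ 20.120000 kN·m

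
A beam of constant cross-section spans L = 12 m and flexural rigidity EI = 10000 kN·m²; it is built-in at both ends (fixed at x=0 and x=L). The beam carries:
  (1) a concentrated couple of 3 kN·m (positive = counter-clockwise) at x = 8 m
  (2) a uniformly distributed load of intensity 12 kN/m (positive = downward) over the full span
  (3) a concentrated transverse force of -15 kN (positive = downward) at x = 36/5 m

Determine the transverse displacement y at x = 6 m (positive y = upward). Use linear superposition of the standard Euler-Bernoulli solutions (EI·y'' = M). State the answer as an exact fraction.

y(6) = -6663/125000 m

Load 1 — applied couple M₀=3 kN·m at a=8 m (b=L-a=4):
  y_1 = (R_Ax³/6 - M_Ax²/2)/EI  [x≤a] with R_A=1/3, M_A=1 = ((1/3)·6³/6 - 1·6²/2)/10000 = -3/5000 m
Load 2 — uniform load w=12 kN/m over full span:
  y_2 = -wx²(L-x)²/(24EI) = -12·6²·(12-6)²/(24·10000) = -81/1250 m
Load 3 — point force P=-15 kN at a=36/5 m (b=L-a=24/5):
  y_3 = -Pb²x²(3aL-(3a+b)x)/(6L³EI)  [x≤a] = -(-15)·(24/5)²·6²·(3·(36/5)·12-(3·(36/5)+(24/5))·6)/(6·12³·10000) = 189/15625 m
Superposition: y = Σ y_i = -6663/125000 m ≈ -0.053304 m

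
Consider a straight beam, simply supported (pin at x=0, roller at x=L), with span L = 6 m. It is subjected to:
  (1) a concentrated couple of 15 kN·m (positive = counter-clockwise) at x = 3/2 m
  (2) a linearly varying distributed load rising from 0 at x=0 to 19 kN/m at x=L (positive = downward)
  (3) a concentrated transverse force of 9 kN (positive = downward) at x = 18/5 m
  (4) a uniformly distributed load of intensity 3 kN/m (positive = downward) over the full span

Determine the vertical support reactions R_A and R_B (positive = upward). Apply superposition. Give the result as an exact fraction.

R_A = 341/10 kN, R_B = 499/10 kN

Load 1 — applied couple M₀=15 kN·m at a=3/2 m (b=L-a=9/2):
  R_A = M₀/L = 15/6 = 5/2 kN
  R_B = -M₀/L = -15/6 = -5/2 kN
Load 2 — triangular load w₀=19 kN/m (0→w₀ over full span):
  R_A = w₀L/6 = 19·6/6 = 19 kN
  R_B = w₀L/3 = 19·6/3 = 38 kN
Load 3 — point force P=9 kN at a=18/5 m (b=L-a=12/5):
  R_A = Pb/L = 9·(12/5)/6 = 18/5 kN
  R_B = Pa/L = 9·(18/5)/6 = 27/5 kN
Load 4 — uniform load w=3 kN/m over full span:
  R_A = wL/2 = 3·6/2 = 9 kN
  R_B = wL/2 = 3·6/2 = 9 kN
Superposition: R_A = 341/10 kN, R_B = 499/10 kN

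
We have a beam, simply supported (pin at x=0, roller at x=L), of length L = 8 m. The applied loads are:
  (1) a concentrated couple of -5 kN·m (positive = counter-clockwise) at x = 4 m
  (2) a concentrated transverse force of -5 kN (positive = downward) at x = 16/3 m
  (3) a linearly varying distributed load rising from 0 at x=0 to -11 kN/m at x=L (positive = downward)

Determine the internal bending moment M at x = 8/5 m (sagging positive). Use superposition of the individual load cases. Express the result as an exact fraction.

Load 1 — applied couple M₀=-5 kN·m at a=4 m (b=L-a=4):
  M_1 = M₀x/L  [x≤a] = (-5)·(8/5)/8 = -1 kN·m
Load 2 — point force P=-5 kN at a=16/3 m (b=L-a=8/3):
  M_2 = Pbx/L  [x≤a] = (-5)·(8/3)·(8/5)/8 = -8/3 kN·m
Load 3 — triangular load w₀=-11 kN/m (0→w₀ over full span):
  M_3 = w₀Lx/6 - w₀x³/(6L) = (-11)·8·(8/5)/6 - (-11)·(8/5)³/(6·8) = -2816/125 kN·m
Superposition: M = Σ M_i = -9823/375 kN·m ≈ -26.194667 kN·m

M(8/5) = -9823/375 kN·m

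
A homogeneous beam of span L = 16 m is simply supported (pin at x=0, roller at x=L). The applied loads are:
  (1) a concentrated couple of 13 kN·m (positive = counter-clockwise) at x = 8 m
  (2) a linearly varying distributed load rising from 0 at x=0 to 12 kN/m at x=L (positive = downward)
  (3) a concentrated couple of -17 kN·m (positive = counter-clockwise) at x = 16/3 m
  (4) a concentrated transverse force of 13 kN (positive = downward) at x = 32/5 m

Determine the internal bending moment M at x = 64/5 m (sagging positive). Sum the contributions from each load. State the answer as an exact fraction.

M(64/5) = 20612/125 kN·m

Load 1 — applied couple M₀=13 kN·m at a=8 m (b=L-a=8):
  M_1 = M₀x/L - M₀  [x>a] = 13·(64/5)/16 - 13 = -13/5 kN·m
Load 2 — triangular load w₀=12 kN/m (0→w₀ over full span):
  M_2 = w₀Lx/6 - w₀x³/(6L) = 12·16·(64/5)/6 - 12·(64/5)³/(6·16) = 18432/125 kN·m
Load 3 — applied couple M₀=-17 kN·m at a=16/3 m (b=L-a=32/3):
  M_3 = M₀x/L - M₀  [x>a] = (-17)·(64/5)/16 - (-17) = 17/5 kN·m
Load 4 — point force P=13 kN at a=32/5 m (b=L-a=48/5):
  M_4 = Pa(L-x)/L  [x>a] = 13·(32/5)·(16-(64/5))/16 = 416/25 kN·m
Superposition: M = Σ M_i = 20612/125 kN·m ≈ 164.896000 kN·m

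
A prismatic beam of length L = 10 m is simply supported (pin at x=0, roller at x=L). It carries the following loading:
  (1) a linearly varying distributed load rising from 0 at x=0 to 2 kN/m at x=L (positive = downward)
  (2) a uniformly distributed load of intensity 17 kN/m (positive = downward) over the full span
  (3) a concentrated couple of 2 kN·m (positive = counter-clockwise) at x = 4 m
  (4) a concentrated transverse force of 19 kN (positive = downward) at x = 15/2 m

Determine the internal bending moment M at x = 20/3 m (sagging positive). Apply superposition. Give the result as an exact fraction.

Load 1 — triangular load w₀=2 kN/m (0→w₀ over full span):
  M_1 = w₀Lx/6 - w₀x³/(6L) = 2·10·(20/3)/6 - 2·(20/3)³/(6·10) = 1000/81 kN·m
Load 2 — uniform load w=17 kN/m over full span:
  M_2 = wx(L-x)/2 = 17·(20/3)·(10-(20/3))/2 = 1700/9 kN·m
Load 3 — applied couple M₀=2 kN·m at a=4 m (b=L-a=6):
  M_3 = M₀x/L - M₀  [x>a] = 2·(20/3)/10 - 2 = -2/3 kN·m
Load 4 — point force P=19 kN at a=15/2 m (b=L-a=5/2):
  M_4 = Pbx/L  [x≤a] = 19·(5/2)·(20/3)/10 = 95/3 kN·m
Superposition: M = Σ M_i = 18811/81 kN·m ≈ 232.234568 kN·m

M(20/3) = 18811/81 kN·m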